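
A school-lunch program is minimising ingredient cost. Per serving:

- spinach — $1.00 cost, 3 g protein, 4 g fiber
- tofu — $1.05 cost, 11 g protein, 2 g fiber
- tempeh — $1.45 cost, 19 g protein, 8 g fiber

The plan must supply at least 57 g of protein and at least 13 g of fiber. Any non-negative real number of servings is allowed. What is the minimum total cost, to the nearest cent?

$4.35

An LP optimum is at a vertex; with two nutrient constraints at most two foods are used. Check each candidate.
spinach only: max(57/3, 13/4) = 19 servings → $19.00.
tofu only: max(57/11, 13/2) = 6.5 servings → $6.83.
tempeh only: max(57/19, 13/8) = 3 servings → $4.35.
spinach + tofu with both tight: 0.7632 servings and 4.974 servings → $5.99.
spinach + tempeh: the both-tight solution has a negative serving — not a feasible corner.
tofu + tempeh with both tight: 4.18 servings and 0.58 servings → $5.23.
Cheapest feasible corner: $4.35.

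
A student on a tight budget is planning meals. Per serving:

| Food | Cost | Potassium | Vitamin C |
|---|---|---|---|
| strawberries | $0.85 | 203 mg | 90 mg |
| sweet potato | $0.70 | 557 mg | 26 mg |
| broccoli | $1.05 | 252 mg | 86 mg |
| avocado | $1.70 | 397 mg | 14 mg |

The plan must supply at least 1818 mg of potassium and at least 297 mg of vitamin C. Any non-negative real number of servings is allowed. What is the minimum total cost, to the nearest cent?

$3.85

Compare the cost at each extreme point of the feasible region.
strawberries only: max(1818/203, 297/90) = 8.956 servings → $7.61.
sweet potato only: max(1818/557, 297/26) = 11.42 servings → $8.00.
broccoli only: max(1818/252, 297/86) = 7.214 servings → $7.58.
avocado only: max(1818/397, 297/14) = 21.21 servings → $36.06.
strawberries + sweet potato with both tight: 2.634 servings and 2.304 servings → $3.85.
strawberries + broccoli: the both-tight solution has a negative serving — not a feasible corner.
strawberries + avocado with both tight: 2.811 servings and 3.142 servings → $7.73.
sweet potato + broccoli with both tight: 1.971 servings and 2.858 servings → $4.38.
sweet potato + avocado: the both-tight solution has a negative serving — not a feasible corner.
broccoli + avocado with both tight: 3.02 servings and 2.662 servings → $7.70.
Cheapest feasible corner: $3.85.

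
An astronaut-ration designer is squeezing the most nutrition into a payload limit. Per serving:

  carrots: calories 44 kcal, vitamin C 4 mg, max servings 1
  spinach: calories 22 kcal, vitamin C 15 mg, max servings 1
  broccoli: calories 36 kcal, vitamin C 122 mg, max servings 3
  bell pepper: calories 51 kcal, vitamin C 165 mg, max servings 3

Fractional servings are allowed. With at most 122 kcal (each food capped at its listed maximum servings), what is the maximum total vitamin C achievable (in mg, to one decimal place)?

Vitamin C per kcal: broccoli 3.389, bell pepper 3.235, spinach 0.6818, carrots 0.09091.
Take 3 servings of broccoli: uses 108 kcal, +366.0 mg vitamin C (running total 366.0 mg).
Take 0.2745 servings of bell pepper: uses 14 kcal, +45.3 mg vitamin C (running total 411.3 mg).
Filling greedily by vitamin C-per-kcal is optimal for one linear limit, giving 411.3 mg.

411.3 mg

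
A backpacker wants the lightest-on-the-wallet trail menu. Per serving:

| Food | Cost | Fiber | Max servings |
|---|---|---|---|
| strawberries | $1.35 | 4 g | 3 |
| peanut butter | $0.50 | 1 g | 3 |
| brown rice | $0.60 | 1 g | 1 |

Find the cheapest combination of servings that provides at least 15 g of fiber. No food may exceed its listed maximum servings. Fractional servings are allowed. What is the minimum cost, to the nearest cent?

$5.55

Cost per g of fiber: strawberries $0.3375, peanut butter $0.5000, brown rice $0.6000.
Take 3 servings of strawberries: +12.0 g fiber for $4.05 (total $4.05, still need 3.0 g).
Take 3 servings of peanut butter: +3.0 g fiber for $1.50 (total $5.55, still need 0.0 g).
Filling from the cheapest source first is optimal under one linear minimum: $5.55.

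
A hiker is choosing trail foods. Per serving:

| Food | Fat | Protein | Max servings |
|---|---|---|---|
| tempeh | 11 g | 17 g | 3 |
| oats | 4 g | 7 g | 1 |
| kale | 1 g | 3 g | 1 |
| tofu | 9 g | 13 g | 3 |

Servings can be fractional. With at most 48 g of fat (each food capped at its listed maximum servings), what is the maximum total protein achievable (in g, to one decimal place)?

75.4 g

Protein per g fat: kale 3, oats 1.75, tempeh 1.545, tofu 1.444.
Take 1 serving of kale: uses 1 g fat, +3.0 g protein (running total 3.0 g).
Take 1 serving of oats: uses 4 g fat, +7.0 g protein (running total 10.0 g).
Take 3 servings of tempeh: uses 33 g fat, +51.0 g protein (running total 61.0 g).
Take 1.111 servings of tofu: uses 10 g fat, +14.4 g protein (running total 75.4 g).
Greedy by best ratio exhausts the fat allowance optimally: 75.4 g.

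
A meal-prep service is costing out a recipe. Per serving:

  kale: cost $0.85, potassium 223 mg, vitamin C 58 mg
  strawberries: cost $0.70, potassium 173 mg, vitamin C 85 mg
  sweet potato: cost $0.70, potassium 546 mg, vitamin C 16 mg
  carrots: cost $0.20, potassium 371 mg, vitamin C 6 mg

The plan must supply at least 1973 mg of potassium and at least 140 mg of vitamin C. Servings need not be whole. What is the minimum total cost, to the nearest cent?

$1.86

At the optimum either one food covers both requirements or two foods hit both targets exactly; no other combination can be cheaper.
kale only: max(1973/223, 140/58) = 8.848 servings → $7.52.
strawberries only: max(1973/173, 140/85) = 11.4 servings → $7.98.
sweet potato only: max(1973/546, 140/16) = 8.75 servings → $6.12.
carrots only: max(1973/371, 140/6) = 23.33 servings → $4.67.
kale + strawberries: intersection lies outside the first quadrant.
kale + sweet potato with both tight: 1.597 servings and 2.961 servings → $3.43.
kale + carrots with both tight: 1.987 servings and 4.124 servings → $2.51.
strawberries + sweet potato with both tight: 1.028 servings and 3.288 servings → $3.02.
strawberries + carrots with both tight: 1.315 servings and 4.705 servings → $1.86.
sweet potato + carrots with both targets exact would need a negative amount; discard.
The minimum over all feasible corners is $1.86.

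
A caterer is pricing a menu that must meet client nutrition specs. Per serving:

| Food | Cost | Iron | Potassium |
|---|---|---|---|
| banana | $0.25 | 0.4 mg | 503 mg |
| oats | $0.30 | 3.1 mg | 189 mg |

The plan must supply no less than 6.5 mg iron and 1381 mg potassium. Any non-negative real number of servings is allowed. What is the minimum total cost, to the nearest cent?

With two linear requirements the optimum uses one or two foods; enumerate the corners.
banana only: max(6.5/0.4, 1381/503) = 16.25 servings → $4.06.
oats only: max(6.5/3.1, 1381/189) = 7.307 servings → $2.19.
banana + oats with both tight: 2.057 servings and 1.831 servings → $1.06.
The minimum over all feasible corners is $1.06.

$1.06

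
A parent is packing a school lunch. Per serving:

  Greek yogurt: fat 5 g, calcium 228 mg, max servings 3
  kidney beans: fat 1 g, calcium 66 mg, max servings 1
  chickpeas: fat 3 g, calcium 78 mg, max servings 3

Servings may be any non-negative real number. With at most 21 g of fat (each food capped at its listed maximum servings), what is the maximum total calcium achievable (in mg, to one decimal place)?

Calcium per g fat: kidney beans 66, Greek yogurt 45.6, chickpeas 26.
Take 1 serving of kidney beans: uses 1 g fat, +66.0 mg calcium (running total 66.0 mg).
Take 3 servings of Greek yogurt: uses 15 g fat, +684.0 mg calcium (running total 750.0 mg).
Take 1.667 servings of chickpeas: uses 5 g fat, +130.0 mg calcium (running total 880.0 mg).
Greedy by best ratio exhausts the fat allowance optimally: 880.0 mg.

880.0 mg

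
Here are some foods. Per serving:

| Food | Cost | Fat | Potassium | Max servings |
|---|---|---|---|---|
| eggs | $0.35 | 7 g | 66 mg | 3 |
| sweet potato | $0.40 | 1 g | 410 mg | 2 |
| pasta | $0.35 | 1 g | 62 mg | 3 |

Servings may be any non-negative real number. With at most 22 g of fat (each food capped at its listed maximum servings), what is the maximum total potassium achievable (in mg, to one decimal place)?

Potassium per g fat: sweet potato 410, pasta 62, eggs 9.429.
Take 2 servings of sweet potato: uses 2 g fat, +820.0 mg potassium (running total 820.0 mg).
Take 3 servings of pasta: uses 3 g fat, +186.0 mg potassium (running total 1006.0 mg).
Take 2.429 servings of eggs: uses 17 g fat, +160.3 mg potassium (running total 1166.3 mg).
Greedy by best ratio exhausts the fat allowance optimally: 1166.3 mg.

1166.3 mg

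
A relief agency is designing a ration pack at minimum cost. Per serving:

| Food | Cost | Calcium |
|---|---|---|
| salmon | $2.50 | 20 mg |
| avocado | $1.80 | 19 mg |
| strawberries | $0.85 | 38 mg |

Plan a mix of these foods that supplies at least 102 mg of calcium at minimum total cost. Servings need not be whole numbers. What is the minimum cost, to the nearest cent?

$2.28

Cost per mg of calcium: strawberries $0.0224, avocado $0.0947, salmon $0.1250.
With no serving limits, use only strawberries: 102 mg / 38 mg = 2.684 servings × $0.85 = $2.28.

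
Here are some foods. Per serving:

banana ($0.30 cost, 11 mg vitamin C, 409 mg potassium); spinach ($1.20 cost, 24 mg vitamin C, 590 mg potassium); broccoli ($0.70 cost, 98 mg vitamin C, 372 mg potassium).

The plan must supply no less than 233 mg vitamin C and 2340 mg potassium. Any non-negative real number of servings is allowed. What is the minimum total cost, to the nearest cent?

For a min-cost LP with two ≥-constraints, a basic feasible solution has at most two positive variables.
banana only: max(233/11, 2340/409) = 21.18 servings → $6.35.
spinach only: max(233/24, 2340/590) = 9.708 servings → $11.65.
broccoli only: max(233/98, 2340/372) = 6.29 servings → $4.40.
banana + spinach: the both-tight solution has a negative serving — not a feasible corner.
banana + broccoli with both tight: 3.963 servings and 1.933 servings → $2.54.
spinach + broccoli with both tight: 2.918 servings and 1.663 servings → $4.67.
So the least-cost plan costs $2.54.

$2.54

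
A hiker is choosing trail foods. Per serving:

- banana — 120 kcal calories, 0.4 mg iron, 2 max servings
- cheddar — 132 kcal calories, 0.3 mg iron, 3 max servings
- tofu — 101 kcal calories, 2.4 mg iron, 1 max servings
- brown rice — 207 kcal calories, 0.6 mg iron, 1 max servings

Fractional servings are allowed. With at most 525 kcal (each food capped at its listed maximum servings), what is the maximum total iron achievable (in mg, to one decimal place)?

3.7 mg

Iron per kcal: tofu 0.02376, banana 0.003333, brown rice 0.002899, cheddar 0.002273.
Take 1 serving of tofu: uses 101 kcal, +2.4 mg iron (running total 2.4 mg).
Take 2 servings of banana: uses 240 kcal, +0.8 mg iron (running total 3.2 mg).
Take 0.8889 servings of brown rice: uses 184 kcal, +0.5 mg iron (running total 3.7 mg).
Filling greedily by iron-per-kcal is optimal for one linear limit, giving 3.7 mg.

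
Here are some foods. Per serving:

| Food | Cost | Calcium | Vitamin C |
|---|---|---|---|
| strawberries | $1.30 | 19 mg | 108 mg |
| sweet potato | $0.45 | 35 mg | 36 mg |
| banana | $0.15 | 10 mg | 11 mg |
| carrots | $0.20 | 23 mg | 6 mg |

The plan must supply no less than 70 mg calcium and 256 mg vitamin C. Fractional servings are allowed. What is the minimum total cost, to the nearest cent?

This is a tiny linear program; its minimum lies at a vertex of the feasible set. List the vertices and price them.
strawberries only: max(70/19, 256/108) = 3.684 servings → $4.79.
sweet potato only: max(70/35, 256/36) = 7.111 servings → $3.20.
banana only: max(70/10, 256/11) = 23.27 servings → $3.49.
carrots only: max(70/23, 256/6) = 42.67 servings → $8.53.
strawberries + sweet potato with both tight: 2.08 servings and 0.8708 servings → $3.10.
strawberries + banana with both tight: 2.055 servings and 3.095 servings → $3.14.
strawberries + carrots with both tight: 2.307 servings and 1.138 servings → $3.23.
sweet potato + banana with both targets exact would need a negative amount; discard.
sweet potato + carrots: intersection lies outside the first quadrant.
banana + carrots: the both-tight solution has a negative serving — not a feasible corner.
So the least-cost plan costs $3.10.

$3.10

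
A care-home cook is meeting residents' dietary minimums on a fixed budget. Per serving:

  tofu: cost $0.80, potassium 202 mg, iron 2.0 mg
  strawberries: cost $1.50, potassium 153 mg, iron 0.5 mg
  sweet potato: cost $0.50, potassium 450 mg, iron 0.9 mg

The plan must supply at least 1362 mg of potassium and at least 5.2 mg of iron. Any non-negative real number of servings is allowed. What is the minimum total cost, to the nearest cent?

Compare the cost at each extreme point of the feasible region.
tofu only: max(1362/202, 5.2/2.0) = 6.743 servings → $5.39.
strawberries only: max(1362/153, 5.2/0.5) = 10.4 servings → $15.60.
sweet potato only: max(1362/450, 5.2/0.9) = 5.778 servings → $2.89.
tofu + strawberries with both tight: 0.559 servings and 8.164 servings → $12.69.
tofu + sweet potato with both tight: 1.551 servings and 2.33 servings → $2.41.
strawberries + sweet potato: the both-tight solution has a negative serving — not a feasible corner.
Cheapest feasible corner: $2.41.

$2.41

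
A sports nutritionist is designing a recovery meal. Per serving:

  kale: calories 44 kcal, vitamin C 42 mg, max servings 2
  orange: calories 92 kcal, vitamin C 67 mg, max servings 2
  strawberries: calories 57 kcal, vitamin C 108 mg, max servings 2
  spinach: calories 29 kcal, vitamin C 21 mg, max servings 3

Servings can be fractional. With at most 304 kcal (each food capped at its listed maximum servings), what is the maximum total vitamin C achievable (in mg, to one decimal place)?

374.3 mg

Vitamin C per kcal: strawberries 1.895, kale 0.9545, orange 0.7283, spinach 0.7241.
Take 2 servings of strawberries: uses 114 kcal, +216.0 mg vitamin C (running total 216.0 mg).
Take 2 servings of kale: uses 88 kcal, +84.0 mg vitamin C (running total 300.0 mg).
Take 1.109 servings of orange: uses 102 kcal, +74.3 mg vitamin C (running total 374.3 mg).
Filling greedily by vitamin C-per-kcal is optimal for one linear limit, giving 374.3 mg.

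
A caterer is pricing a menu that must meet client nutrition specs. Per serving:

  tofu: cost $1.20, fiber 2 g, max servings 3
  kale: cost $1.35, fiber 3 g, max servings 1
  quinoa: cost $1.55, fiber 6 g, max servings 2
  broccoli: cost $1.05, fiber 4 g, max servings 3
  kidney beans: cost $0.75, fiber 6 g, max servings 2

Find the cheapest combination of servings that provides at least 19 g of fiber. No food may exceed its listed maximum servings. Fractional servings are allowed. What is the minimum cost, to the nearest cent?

Cost per g of fiber: kidney beans $0.1250, quinoa $0.2583, broccoli $0.2625, kale $0.4500, tofu $0.6000.
Take 2 servings of kidney beans: +12.0 g fiber for $1.50 (total $1.50, still need 7.0 g).
Take 1.167 servings of quinoa: +7.0 g fiber for $1.81 (total $3.31, still need 0.0 g).
Greedy by cheapest-per-g is optimal for a single linear constraint, so the minimum cost is $3.31.

$3.31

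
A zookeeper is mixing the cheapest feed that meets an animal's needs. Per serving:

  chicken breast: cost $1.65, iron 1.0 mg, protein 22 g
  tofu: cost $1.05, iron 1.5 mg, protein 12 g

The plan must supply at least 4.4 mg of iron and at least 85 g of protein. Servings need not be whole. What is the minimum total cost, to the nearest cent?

At the optimum either one food covers both requirements or two foods hit both targets exactly; no other combination can be cheaper.
chicken breast only: max(4.4/1.0, 85/22) = 4.4 servings → $7.26.
tofu only: max(4.4/1.5, 85/12) = 7.083 servings → $7.44.
chicken breast + tofu with both tight: 3.557 servings and 0.5619 servings → $6.46.
So the least-cost plan costs $6.46.

$6.46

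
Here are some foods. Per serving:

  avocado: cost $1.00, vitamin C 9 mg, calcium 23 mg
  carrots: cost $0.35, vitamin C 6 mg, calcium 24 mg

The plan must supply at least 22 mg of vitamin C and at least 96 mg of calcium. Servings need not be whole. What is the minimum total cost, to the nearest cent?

avocado only: max(22/9, 96/23) = 4.174 servings → $4.17.
carrots only: max(22/6, 96/24) = 4 servings → $1.40.
avocado + carrots: intersection lies outside the first quadrant.
Cheapest feasible corner: $1.40.

$1.40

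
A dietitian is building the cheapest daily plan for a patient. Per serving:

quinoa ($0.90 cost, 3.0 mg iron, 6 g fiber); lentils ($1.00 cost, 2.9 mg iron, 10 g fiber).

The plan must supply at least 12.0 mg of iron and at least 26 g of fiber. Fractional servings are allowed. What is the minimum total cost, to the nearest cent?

$3.66

For a min-cost LP with two ≥-constraints, a basic feasible solution has at most two positive variables.
quinoa only: max(12.0/3.0, 26/6) = 4.333 servings → $3.90.
lentils only: max(12.0/2.9, 26/10) = 4.138 servings → $4.14.
quinoa + lentils with both tight: 3.54 servings and 0.4762 servings → $3.66.
Cheapest feasible corner: $3.66.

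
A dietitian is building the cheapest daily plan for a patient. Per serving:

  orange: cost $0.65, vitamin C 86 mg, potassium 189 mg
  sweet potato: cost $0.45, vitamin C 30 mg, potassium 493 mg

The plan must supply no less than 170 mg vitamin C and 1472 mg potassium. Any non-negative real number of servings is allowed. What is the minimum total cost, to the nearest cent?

$1.86

At the optimum either one food covers both requirements or two foods hit both targets exactly; no other combination can be cheaper.
orange only: max(170/86, 1472/189) = 7.788 servings → $5.06.
sweet potato only: max(170/30, 1472/493) = 5.667 servings → $2.55.
orange + sweet potato with both tight: 1.08 servings and 2.572 servings → $1.86.
The minimum over all feasible corners is $1.86.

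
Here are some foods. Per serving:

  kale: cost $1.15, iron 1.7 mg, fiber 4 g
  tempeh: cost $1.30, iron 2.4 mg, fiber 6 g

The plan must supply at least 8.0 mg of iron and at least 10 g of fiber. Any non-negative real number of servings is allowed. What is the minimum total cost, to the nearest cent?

An LP optimum is at a vertex; with two nutrient constraints at most two foods are used. Check each candidate.
kale only: max(8.0/1.7, 10/4) = 4.706 servings → $5.41.
tempeh only: max(8.0/2.4, 10/6) = 3.333 servings → $4.33.
kale + tempeh: the both-tight solution has a negative serving — not a feasible corner.
So the least-cost plan costs $4.33.

$4.33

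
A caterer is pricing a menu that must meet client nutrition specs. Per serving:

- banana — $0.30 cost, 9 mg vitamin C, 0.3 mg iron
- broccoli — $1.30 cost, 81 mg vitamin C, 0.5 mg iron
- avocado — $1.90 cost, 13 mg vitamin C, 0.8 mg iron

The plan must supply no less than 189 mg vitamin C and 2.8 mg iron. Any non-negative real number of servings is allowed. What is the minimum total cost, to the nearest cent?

$4.07

Compare the cost at each extreme point of the feasible region.
banana only: max(189/9, 2.8/0.3) = 21 servings → $6.30.
broccoli only: max(189/81, 2.8/0.5) = 5.6 servings → $7.28.
avocado only: max(189/13, 2.8/0.8) = 14.54 servings → $27.62.
banana + broccoli with both tight: 6.682 servings and 1.591 servings → $4.07.
banana + avocado: intersection lies outside the first quadrant.
broccoli + avocado with both tight: 1.969 servings and 2.269 servings → $6.87.
So the least-cost plan costs $4.07.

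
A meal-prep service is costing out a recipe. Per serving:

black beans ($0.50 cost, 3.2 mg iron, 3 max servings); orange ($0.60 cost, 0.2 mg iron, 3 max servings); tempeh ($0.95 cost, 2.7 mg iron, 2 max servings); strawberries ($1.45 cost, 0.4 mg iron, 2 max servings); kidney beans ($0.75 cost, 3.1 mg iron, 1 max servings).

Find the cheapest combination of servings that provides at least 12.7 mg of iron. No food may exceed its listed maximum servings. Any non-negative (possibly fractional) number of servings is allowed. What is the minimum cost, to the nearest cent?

Cost per mg of iron: black beans $0.1562, kidney beans $0.2419, tempeh $0.3519, orange $3.0000, strawberries $3.6250.
Take 3 servings of black beans: +9.6 mg iron for $1.50 (total $1.50, still need 3.1 mg).
Take 1 serving of kidney beans: +3.1 mg iron for $0.75 (total $2.25, still need 0.0 mg).
Filling from the cheapest source first is optimal under one linear minimum: $2.25.

$2.25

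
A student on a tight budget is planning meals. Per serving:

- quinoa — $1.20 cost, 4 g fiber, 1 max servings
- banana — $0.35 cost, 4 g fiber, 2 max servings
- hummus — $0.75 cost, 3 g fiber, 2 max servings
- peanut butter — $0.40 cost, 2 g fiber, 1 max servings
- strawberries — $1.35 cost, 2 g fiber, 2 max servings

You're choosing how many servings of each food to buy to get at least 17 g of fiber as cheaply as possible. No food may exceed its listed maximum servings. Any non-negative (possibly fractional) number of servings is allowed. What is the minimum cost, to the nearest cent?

Cost per g of fiber: banana $0.0875, peanut butter $0.2000, hummus $0.2500, quinoa $0.3000, strawberries $0.6750.
Take 2 servings of banana: +8.0 g fiber for $0.70 (total $0.70, still need 9.0 g).
Take 1 serving of peanut butter: +2.0 g fiber for $0.40 (total $1.10, still need 7.0 g).
Take 2 servings of hummus: +6.0 g fiber for $1.50 (total $2.60, still need 1.0 g).
Take 0.25 servings of quinoa: +1.0 g fiber for $0.30 (total $2.90, still need 0.0 g).
Filling from the cheapest source first is optimal under one linear minimum: $2.90.

$2.90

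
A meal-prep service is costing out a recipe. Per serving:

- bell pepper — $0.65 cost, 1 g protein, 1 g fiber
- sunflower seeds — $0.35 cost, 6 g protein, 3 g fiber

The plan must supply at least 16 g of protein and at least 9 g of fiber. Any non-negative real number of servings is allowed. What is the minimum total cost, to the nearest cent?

bell pepper only: max(16/1, 9/1) = 16 servings → $10.40.
sunflower seeds only: max(16/6, 9/3) = 3 servings → $1.05.
bell pepper + sunflower seeds with both tight: 2 servings and 2.333 servings → $2.12.
Cheapest feasible corner: $1.05.

$1.05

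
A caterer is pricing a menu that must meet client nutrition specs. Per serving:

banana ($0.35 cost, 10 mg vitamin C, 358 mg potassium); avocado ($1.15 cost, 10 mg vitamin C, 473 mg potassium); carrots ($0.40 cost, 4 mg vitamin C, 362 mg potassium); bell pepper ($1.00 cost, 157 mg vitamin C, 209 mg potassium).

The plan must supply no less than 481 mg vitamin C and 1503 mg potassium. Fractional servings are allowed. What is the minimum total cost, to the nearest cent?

banana only: max(481/10, 1503/358) = 48.1 servings → $16.84.
avocado only: max(481/10, 1503/473) = 48.1 servings → $55.31.
carrots only: max(481/4, 1503/362) = 120.2 servings → $48.10.
bell pepper only: max(481/157, 1503/209) = 7.191 servings → $7.19.
banana + avocado: intersection lies outside the first quadrant.
banana + carrots: intersection lies outside the first quadrant.
banana + bell pepper with both tight: 2.503 servings and 2.904 servings → $3.78.
avocado + carrots: the both-tight solution has a negative serving — not a feasible corner.
avocado + bell pepper with both tight: 1.877 servings and 2.944 servings → $5.10.
carrots + bell pepper with both tight: 2.419 servings and 3.002 servings → $3.97.
The minimum over all feasible corners is $3.78.

$3.78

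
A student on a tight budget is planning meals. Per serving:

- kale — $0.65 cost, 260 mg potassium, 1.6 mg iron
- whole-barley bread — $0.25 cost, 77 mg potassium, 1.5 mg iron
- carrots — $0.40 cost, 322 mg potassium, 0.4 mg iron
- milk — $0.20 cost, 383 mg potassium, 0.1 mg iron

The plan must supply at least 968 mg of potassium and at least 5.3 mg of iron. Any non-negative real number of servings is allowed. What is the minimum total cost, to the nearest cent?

Check every corner: each single food scaled to meet both minima, and each pair solved so both constraints bind.
kale only: max(968/260, 5.3/1.6) = 3.723 servings → $2.42.
whole-barley bread only: max(968/77, 5.3/1.5) = 12.57 servings → $3.14.
carrots only: max(968/322, 5.3/0.4) = 13.25 servings → $5.30.
milk only: max(968/383, 5.3/0.1) = 53 servings → $10.60.
kale + whole-barley bread: intersection lies outside the first quadrant.
kale + carrots with both tight: 3.209 servings and 0.4154 servings → $2.25.
kale + milk with both tight: 3.294 servings and 0.2911 servings → $2.20.
whole-barley bread + carrots with both tight: 2.918 servings and 2.308 servings → $1.65.
whole-barley bread + milk with both tight: 3.411 servings and 1.842 servings → $1.22.
carrots + milk: the both-tight solution has a negative serving — not a feasible corner.
Cheapest feasible corner: $1.22.

$1.22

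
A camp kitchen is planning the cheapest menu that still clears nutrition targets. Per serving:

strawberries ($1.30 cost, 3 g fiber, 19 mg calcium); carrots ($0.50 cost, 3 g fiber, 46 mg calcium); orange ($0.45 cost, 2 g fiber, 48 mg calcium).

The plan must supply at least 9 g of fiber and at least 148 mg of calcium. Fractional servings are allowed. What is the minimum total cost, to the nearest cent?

The cheapest plan sits at a corner of the feasible region — with two constraints it uses at most two foods.
strawberries only: max(9/3, 148/19) = 7.789 servings → $10.13.
carrots only: max(9/3, 148/46) = 3.217 servings → $1.61.
orange only: max(9/2, 148/48) = 4.5 servings → $2.02.
strawberries + carrots: the both-tight solution has a negative serving — not a feasible corner.
strawberries + orange with both tight: 1.283 servings and 2.575 servings → $2.83.
carrots + orange with both tight: 2.615 servings and 0.5769 servings → $1.57.
So the least-cost plan costs $1.57.

$1.57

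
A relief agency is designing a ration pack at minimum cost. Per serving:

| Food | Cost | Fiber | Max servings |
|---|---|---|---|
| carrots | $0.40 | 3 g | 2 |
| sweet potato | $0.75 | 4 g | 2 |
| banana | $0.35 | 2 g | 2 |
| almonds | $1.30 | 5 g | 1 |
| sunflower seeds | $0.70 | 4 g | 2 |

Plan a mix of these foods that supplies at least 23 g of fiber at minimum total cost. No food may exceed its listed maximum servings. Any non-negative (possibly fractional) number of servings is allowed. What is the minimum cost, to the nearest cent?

$3.84

Cost per g of fiber: carrots $0.1333, banana $0.1750, sunflower seeds $0.1750, sweet potato $0.1875, almonds $0.2600.
Take 2 servings of carrots: +6.0 g fiber for $0.80 (total $0.80, still need 17.0 g).
Take 2 servings of banana: +4.0 g fiber for $0.70 (total $1.50, still need 13.0 g).
Take 2 servings of sunflower seeds: +8.0 g fiber for $1.40 (total $2.90, still need 5.0 g).
Take 1.25 servings of sweet potato: +5.0 g fiber for $0.94 (total $3.84, still need 0.0 g).
Greedy by cheapest-per-g is optimal for a single linear constraint, so the minimum cost is $3.84.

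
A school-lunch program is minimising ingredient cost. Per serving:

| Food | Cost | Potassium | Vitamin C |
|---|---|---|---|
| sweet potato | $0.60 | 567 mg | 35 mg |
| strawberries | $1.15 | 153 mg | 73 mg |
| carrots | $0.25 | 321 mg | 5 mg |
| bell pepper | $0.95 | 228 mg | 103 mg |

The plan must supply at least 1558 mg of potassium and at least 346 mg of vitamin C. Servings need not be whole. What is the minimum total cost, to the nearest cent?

$3.64

With two linear requirements the optimum uses one or two foods; enumerate the corners.
sweet potato only: max(1558/567, 346/35) = 9.886 servings → $5.93.
strawberries only: max(1558/153, 346/73) = 10.18 servings → $11.71.
carrots only: max(1558/321, 346/5) = 69.2 servings → $17.30.
bell pepper only: max(1558/228, 346/103) = 6.833 servings → $6.49.
sweet potato + strawberries with both tight: 1.687 servings and 3.931 servings → $5.53.
sweet potato + carrots with both targets exact would need a negative amount; discard.
sweet potato + bell pepper with both tight: 1.618 servings and 2.809 servings → $3.64.
strawberries + carrots with both tight: 4.556 servings and 2.682 servings → $5.91.
strawberries + bell pepper: intersection lies outside the first quadrant.
carrots + bell pepper with both tight: 2.556 servings and 3.235 servings → $3.71.
So the least-cost plan costs $3.64.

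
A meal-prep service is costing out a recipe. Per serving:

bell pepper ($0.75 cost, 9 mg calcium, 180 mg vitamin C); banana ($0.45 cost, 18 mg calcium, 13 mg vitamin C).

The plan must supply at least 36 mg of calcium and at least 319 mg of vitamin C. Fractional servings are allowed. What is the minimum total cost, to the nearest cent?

At the optimum either one food covers both requirements or two foods hit both targets exactly; no other combination can be cheaper.
bell pepper only: max(36/9, 319/180) = 4 servings → $3.00.
banana only: max(36/18, 319/13) = 24.54 servings → $11.04.
bell pepper + banana with both tight: 1.689 servings and 1.156 servings → $1.79.
Cheapest feasible corner: $1.79.

$1.79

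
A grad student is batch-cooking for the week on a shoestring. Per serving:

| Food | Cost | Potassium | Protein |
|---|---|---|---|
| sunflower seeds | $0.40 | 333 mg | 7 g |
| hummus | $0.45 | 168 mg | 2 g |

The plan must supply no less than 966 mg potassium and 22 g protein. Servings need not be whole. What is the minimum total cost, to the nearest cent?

$1.26

Minimising a linear cost over {potassium ≥ 966, protein ≥ 22, servings ≥ 0} — the optimum is at a vertex, using one or two foods.
sunflower seeds only: max(966/333, 22/7) = 3.143 servings → $1.26.
hummus only: max(966/168, 22/2) = 11 servings → $4.95.
sunflower seeds + hummus: the both-tight solution has a negative serving — not a feasible corner.
The minimum over all feasible corners is $1.26.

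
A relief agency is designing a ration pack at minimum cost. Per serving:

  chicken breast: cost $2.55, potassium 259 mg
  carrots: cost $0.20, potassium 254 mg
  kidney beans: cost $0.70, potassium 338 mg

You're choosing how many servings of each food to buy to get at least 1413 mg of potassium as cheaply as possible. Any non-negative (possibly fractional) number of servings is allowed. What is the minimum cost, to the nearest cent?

Cost per mg of potassium: carrots $0.0008, kidney beans $0.0021, chicken breast $0.0098.
With no serving limits, use only carrots: 1413 mg / 254 mg = 5.563 servings × $0.20 = $1.11.

$1.11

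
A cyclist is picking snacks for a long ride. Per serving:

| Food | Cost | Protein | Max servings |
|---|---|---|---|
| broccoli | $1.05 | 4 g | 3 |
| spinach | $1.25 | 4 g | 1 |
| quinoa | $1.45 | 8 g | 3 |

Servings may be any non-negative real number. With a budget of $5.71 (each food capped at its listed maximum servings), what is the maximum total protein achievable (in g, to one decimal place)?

Protein per dollar: quinoa 5.517, broccoli 3.81, spinach 3.2.
Take 3 servings of quinoa: spends $4.35, +24.0 g protein (running total 24.0 g).
Take 1.295 servings of broccoli: spends $1.36, +5.2 g protein (running total 29.2 g).
Filling greedily by protein-per-dollar is optimal for one linear limit, giving 29.2 g.

29.2 g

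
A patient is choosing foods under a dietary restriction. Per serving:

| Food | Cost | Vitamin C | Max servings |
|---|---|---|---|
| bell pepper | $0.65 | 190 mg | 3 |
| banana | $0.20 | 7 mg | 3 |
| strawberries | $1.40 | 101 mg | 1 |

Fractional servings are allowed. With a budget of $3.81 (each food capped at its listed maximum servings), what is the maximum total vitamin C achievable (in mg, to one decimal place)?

Vitamin C per dollar: bell pepper 292.3, strawberries 72.14, banana 35.
Take 3 servings of bell pepper: spends $1.95, +570.0 mg vitamin C (running total 570.0 mg).
Take 1 serving of strawberries: spends $1.40, +101.0 mg vitamin C (running total 671.0 mg).
Take 2.3 servings of banana: spends $0.46, +16.1 mg vitamin C (running total 687.1 mg).
Greedy by best ratio exhausts the cost allowance optimally: 687.1 mg.

687.1 mg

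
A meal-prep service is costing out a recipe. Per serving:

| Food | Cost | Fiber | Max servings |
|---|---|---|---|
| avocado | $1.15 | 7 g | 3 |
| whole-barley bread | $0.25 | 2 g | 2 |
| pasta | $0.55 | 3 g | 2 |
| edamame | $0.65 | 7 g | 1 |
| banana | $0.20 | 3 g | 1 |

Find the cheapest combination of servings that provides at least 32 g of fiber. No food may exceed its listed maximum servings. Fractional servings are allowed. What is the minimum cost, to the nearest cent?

Cost per g of fiber: banana $0.0667, edamame $0.0929, whole-barley bread $0.1250, avocado $0.1643, pasta $0.1833.
Take 1 serving of banana: +3.0 g fiber for $0.20 (total $0.20, still need 29.0 g).
Take 1 serving of edamame: +7.0 g fiber for $0.65 (total $0.85, still need 22.0 g).
Take 2 servings of whole-barley bread: +4.0 g fiber for $0.50 (total $1.35, still need 18.0 g).
Take 2.571 servings of avocado: +18.0 g fiber for $2.96 (total $4.31, still need 0.0 g).
Filling from the cheapest source first is optimal under one linear minimum: $4.31.

$4.31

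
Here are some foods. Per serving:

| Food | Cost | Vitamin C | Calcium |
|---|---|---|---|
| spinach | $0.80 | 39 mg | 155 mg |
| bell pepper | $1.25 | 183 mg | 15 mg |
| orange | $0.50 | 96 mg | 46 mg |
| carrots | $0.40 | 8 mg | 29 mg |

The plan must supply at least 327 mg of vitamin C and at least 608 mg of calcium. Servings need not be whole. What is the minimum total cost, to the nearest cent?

$3.68

spinach only: max(327/39, 608/155) = 8.385 servings → $6.71.
bell pepper only: max(327/183, 608/15) = 40.53 servings → $50.67.
orange only: max(327/96, 608/46) = 13.22 servings → $6.61.
carrots only: max(327/8, 608/29) = 40.88 servings → $16.35.
spinach + bell pepper with both tight: 3.829 servings and 0.971 servings → $4.28.
spinach + orange with both tight: 3.311 servings and 2.061 servings → $3.68.
spinach + carrots: the both-tight solution has a negative serving — not a feasible corner.
bell pepper + orange: intersection lies outside the first quadrant.
bell pepper + carrots with both tight: 0.8905 servings and 20.5 servings → $9.32.
orange + carrots with both tight: 1.912 servings and 17.93 servings → $8.13.
Cheapest feasible corner: $3.68.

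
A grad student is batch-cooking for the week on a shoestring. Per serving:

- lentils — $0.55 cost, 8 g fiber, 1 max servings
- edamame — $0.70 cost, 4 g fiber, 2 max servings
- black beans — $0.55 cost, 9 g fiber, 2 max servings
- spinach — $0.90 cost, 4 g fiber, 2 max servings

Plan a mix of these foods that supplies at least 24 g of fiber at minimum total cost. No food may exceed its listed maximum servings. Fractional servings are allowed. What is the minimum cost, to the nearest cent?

Cost per g of fiber: black beans $0.0611, lentils $0.0688, edamame $0.1750, spinach $0.2250.
Take 2 servings of black beans: +18.0 g fiber for $1.10 (total $1.10, still need 6.0 g).
Take 0.75 servings of lentils: +6.0 g fiber for $0.41 (total $1.51, still need 0.0 g).
Greedy by cheapest-per-g is optimal for a single linear constraint, so the minimum cost is $1.51.

$1.51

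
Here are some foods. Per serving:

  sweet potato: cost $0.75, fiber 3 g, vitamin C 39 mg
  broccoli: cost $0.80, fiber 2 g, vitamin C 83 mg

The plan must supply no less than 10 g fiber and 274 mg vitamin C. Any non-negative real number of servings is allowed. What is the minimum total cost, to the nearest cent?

$3.26

Minimising a linear cost over {fiber ≥ 10, vitamin C ≥ 274, servings ≥ 0} — the optimum is at a vertex, using one or two foods.
sweet potato only: max(10/3, 274/39) = 7.026 servings → $5.27.
broccoli only: max(10/2, 274/83) = 5 servings → $4.00.
sweet potato + broccoli with both tight: 1.649 servings and 2.526 servings → $3.26.
Cheapest feasible corner: $3.26.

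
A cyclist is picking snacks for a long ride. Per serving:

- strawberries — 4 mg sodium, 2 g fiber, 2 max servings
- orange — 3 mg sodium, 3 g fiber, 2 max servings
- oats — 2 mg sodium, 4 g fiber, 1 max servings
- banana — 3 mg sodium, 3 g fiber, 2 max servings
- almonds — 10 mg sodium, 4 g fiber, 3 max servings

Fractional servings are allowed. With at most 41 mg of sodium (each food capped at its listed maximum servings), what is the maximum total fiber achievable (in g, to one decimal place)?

Fiber per mg sodium: oats 2, orange 1, banana 1, strawberries 0.5, almonds 0.4.
Take 1 serving of oats: uses 2 mg sodium, +4.0 g fiber (running total 4.0 g).
Take 2 servings of orange: uses 6 mg sodium, +6.0 g fiber (running total 10.0 g).
Take 2 servings of banana: uses 6 mg sodium, +6.0 g fiber (running total 16.0 g).
Take 2 servings of strawberries: uses 8 mg sodium, +4.0 g fiber (running total 20.0 g).
Take 1.9 servings of almonds: uses 19 mg sodium, +7.6 g fiber (running total 27.6 g).
Greedy by best ratio exhausts the sodium allowance optimally: 27.6 g.

27.6 g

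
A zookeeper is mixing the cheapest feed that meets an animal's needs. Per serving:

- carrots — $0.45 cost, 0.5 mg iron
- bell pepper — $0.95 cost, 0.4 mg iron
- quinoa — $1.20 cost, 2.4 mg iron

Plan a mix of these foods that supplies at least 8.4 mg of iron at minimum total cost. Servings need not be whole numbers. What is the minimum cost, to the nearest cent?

Cost per mg of iron: quinoa $0.5000, carrots $0.9000, bell pepper $2.3750.
With no serving limits, use only quinoa: 8.4 mg / 2.4 mg = 3.5 servings × $1.20 = $4.20.

$4.20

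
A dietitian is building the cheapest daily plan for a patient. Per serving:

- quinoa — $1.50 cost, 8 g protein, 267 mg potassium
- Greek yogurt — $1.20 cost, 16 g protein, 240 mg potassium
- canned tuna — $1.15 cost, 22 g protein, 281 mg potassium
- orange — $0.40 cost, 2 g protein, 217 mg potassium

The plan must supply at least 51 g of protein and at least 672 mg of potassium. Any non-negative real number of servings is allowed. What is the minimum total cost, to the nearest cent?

$2.70

quinoa only: max(51/8, 672/267) = 6.375 servings → $9.56.
Greek yogurt only: max(51/16, 672/240) = 3.188 servings → $3.83.
canned tuna only: max(51/22, 672/281) = 2.391 servings → $2.75.
orange only: max(51/2, 672/217) = 25.5 servings → $10.20.
quinoa + Greek yogurt: the both-tight solution has a negative serving — not a feasible corner.
quinoa + canned tuna with both tight: 0.1249 servings and 2.273 servings → $2.80.
quinoa + orange: intersection lies outside the first quadrant.
Greek yogurt + canned tuna with both tight: 0.5778 servings and 1.898 servings → $2.88.
Greek yogurt + orange: the both-tight solution has a negative serving — not a feasible corner.
canned tuna + orange with both tight: 2.308 servings and 0.1075 servings → $2.70.
The minimum over all feasible corners is $2.70.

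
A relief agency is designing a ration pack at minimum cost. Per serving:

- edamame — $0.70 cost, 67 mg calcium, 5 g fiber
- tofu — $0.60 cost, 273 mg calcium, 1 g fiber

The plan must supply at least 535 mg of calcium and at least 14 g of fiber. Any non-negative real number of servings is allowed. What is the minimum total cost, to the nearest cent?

Minimising a linear cost over {calcium ≥ 535, fiber ≥ 14, servings ≥ 0} — the optimum is at a vertex, using one or two foods.
edamame only: max(535/67, 14/5) = 7.985 servings → $5.59.
tofu only: max(535/273, 14/1) = 14 servings → $8.40.
edamame + tofu with both tight: 2.532 servings and 1.338 servings → $2.58.
So the least-cost plan costs $2.58.

$2.58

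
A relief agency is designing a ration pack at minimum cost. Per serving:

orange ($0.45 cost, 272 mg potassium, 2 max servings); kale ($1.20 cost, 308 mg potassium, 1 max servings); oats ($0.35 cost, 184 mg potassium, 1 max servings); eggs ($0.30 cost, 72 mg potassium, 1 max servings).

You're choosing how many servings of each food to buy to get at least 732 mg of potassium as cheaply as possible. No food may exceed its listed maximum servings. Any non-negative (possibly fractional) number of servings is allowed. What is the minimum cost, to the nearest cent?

Cost per mg of potassium: orange $0.0017, oats $0.0019, kale $0.0039, eggs $0.0042.
Take 2 servings of orange: +544.0 mg potassium for $0.90 (total $0.90, still need 188.0 mg).
Take 1 serving of oats: +184.0 mg potassium for $0.35 (total $1.25, still need 4.0 mg).
Take 0.01299 servings of kale: +4.0 mg potassium for $0.02 (total $1.27, still need 0.0 mg).
Filling from the cheapest source first is optimal under one linear minimum: $1.27.

$1.27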